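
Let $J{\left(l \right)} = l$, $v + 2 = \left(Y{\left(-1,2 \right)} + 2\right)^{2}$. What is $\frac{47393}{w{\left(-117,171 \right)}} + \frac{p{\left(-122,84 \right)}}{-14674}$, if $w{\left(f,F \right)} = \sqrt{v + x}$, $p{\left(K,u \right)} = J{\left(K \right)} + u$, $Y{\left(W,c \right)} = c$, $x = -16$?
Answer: $\frac{19}{7337} - \frac{47393 i \sqrt{2}}{2} \approx 0.0025896 - 33512.0 i$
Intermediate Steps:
$v = 14$ ($v = -2 + \left(2 + 2\right)^{2} = -2 + 4^{2} = -2 + 16 = 14$)
$p{\left(K,u \right)} = K + u$
$w{\left(f,F \right)} = i \sqrt{2}$ ($w{\left(f,F \right)} = \sqrt{14 - 16} = \sqrt{-2} = i \sqrt{2}$)
$\frac{47393}{w{\left(-117,171 \right)}} + \frac{p{\left(-122,84 \right)}}{-14674} = \frac{47393}{i \sqrt{2}} + \frac{-122 + 84}{-14674} = 47393 \left(- \frac{i \sqrt{2}}{2}\right) - - \frac{19}{7337} = - \frac{47393 i \sqrt{2}}{2} + \frac{19}{7337} = \frac{19}{7337} - \frac{47393 i \sqrt{2}}{2}$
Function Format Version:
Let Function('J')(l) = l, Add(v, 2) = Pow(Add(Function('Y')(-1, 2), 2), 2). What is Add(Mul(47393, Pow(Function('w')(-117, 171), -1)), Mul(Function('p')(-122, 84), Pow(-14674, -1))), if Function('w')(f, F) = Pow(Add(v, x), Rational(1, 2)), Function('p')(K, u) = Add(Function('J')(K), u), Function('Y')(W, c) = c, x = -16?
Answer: Add(Rational(19, 7337), Mul(Rational(-47393, 2), I, Pow(2, Rational(1, 2)))) ≈ Add(0.0025896, Mul(-33512., I))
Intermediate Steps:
v = 14 (v = Add(-2, Pow(Add(2, 2), 2)) = Add(-2, Pow(4, 2)) = Add(-2, 16) = 14)
Function('p')(K, u) = Add(K, u)
Function('w')(f, F) = Mul(I, Pow(2, Rational(1, 2))) (Function('w')(f, F) = Pow(Add(14, -16), Rational(1, 2)) = Pow(-2, Rational(1, 2)) = Mul(I, Pow(2, Rational(1, 2))))
Add(Mul(47393, Pow(Function('w')(-117, 171), -1)), Mul(Function('p')(-122, 84), Pow(-14674, -1))) = Add(Mul(47393, Pow(Mul(I, Pow(2, Rational(1, 2))), -1)), Mul(Add(-122, 84), Pow(-14674, -1))) = Add(Mul(47393, Mul(Rational(-1, 2), I, Pow(2, Rational(1, 2)))), Mul(-38, Rational(-1, 14674))) = Add(Mul(Rational(-47393, 2), I, Pow(2, Rational(1, 2))), Rational(19, 7337)) = Add(Rational(19, 7337), Mul(Rational(-47393, 2), I, Pow(2, Rational(1, 2))))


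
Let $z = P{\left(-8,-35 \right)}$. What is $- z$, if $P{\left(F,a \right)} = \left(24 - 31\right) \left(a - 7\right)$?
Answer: $-294$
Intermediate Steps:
$P{\left(F,a \right)} = 49 - 7 a$ ($P{\left(F,a \right)} = - 7 \left(-7 + a\right) = 49 - 7 a$)
$z = 294$ ($z = 49 - -245 = 49 + 245 = 294$)
$- z = \left(-1\right) 294 = -294$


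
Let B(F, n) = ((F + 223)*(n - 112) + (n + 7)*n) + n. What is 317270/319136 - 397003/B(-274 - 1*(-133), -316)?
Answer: -6684600173/1241279472 ≈ -5.3852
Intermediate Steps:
B(F, n) = n + n*(7 + n) + (-112 + n)*(223 + F) (B(F, n) = ((223 + F)*(-112 + n) + (7 + n)*n) + n = ((-112 + n)*(223 + F) + n*(7 + n)) + n = (n*(7 + n) + (-112 + n)*(223 + F)) + n = n + n*(7 + n) + (-112 + n)*(223 + F))
317270/319136 - 397003/B(-274 - 1*(-133), -316) = 317270/319136 - 397003/(-24976 + (-316)**2 - 112*(-274 - 1*(-133)) + 231*(-316) + (-274 - 1*(-133))*(-316)) = 317270*(1/319136) - 397003/(-24976 + 99856 - 112*(-274 + 133) - 72996 + (-274 + 133)*(-316)) = 158635/159568 - 397003/(-24976 + 99856 - 112*(-141) - 72996 - 141*(-316)) = 158635/159568 - 397003/(-24976 + 99856 + 15792 - 72996 + 44556) = 158635/159568 - 397003/62232 = -6684600173/1241279472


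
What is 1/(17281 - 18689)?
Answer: -1/1408 ≈ -0.00071023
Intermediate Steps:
1/(17281 - 18689) = 1/(-1408) = -1/1408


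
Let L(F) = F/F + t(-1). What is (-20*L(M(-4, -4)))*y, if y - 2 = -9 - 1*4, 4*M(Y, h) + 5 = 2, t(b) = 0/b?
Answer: 220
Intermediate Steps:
t(b) = 0
M(Y, h) = -3/4 (M(Y, h) = -5/4 + (1/4)*2 = -5/4 + 1/2 = -3/4)
y = -11 (y = 2 + (-9 - 1*4) = 2 + (-9 - 4) = 2 - 13 = -11)
L(F) = 1 (L(F) = F/F + 0 = 1 + 0 = 1)
(-20*L(M(-4, -4)))*y = -20*1*(-11) = -20*(-11) = 220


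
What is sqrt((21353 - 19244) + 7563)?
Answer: 2*sqrt(2418) ≈ 98.346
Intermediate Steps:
sqrt((21353 - 19244) + 7563) = sqrt(2109 + 7563) = sqrt(9672) = 2*sqrt(2418)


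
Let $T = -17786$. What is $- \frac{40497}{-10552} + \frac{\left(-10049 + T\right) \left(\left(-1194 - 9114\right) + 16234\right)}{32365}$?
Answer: $- \frac{347848786103}{68303096} \approx -5092.7$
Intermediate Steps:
$- \frac{40497}{-10552} + \frac{\left(-10049 + T\right) \left(\left(-1194 - 9114\right) + 16234\right)}{32365} = - \frac{40497}{-10552} + \frac{\left(-10049 - 17786\right) \left(\left(-1194 - 9114\right) + 16234\right)}{32365} = \left(-40497\right) \left(- \frac{1}{10552}\right) + - 27835 \left(\left(-1194 - 9114\right) + 16234\right) \frac{1}{32365} = \frac{40497}{10552} + - 27835 \left(-10308 + 16234\right) \frac{1}{32365} = \frac{40497}{10552} + \left(-27835\right) 5926 \cdot \frac{1}{32365} = \frac{40497}{10552} - \frac{32990042}{6473} = - \frac{347848786103}{68303096}$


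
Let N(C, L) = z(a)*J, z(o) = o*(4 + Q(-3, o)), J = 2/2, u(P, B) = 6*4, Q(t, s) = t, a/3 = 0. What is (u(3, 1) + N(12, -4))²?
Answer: 576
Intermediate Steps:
a = 0 (a = 3*0 = 0)
u(P, B) = 24
J = 1 (J = 2*(½) = 1)
z(o) = o (z(o) = o*(4 - 3) = o*1 = o)
N(C, L) = 0 (N(C, L) = 0*1 = 0)
(u(3, 1) + N(12, -4))² = (24 + 0)² = 24² = 576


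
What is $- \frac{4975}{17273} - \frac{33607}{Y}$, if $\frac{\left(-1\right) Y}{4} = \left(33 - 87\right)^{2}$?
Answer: $\frac{522465311}{201472272} \approx 2.5932$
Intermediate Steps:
$Y = -11664$ ($Y = - 4 \left(33 - 87\right)^{2} = - 4 \left(-54\right)^{2} = \left(-4\right) 2916 = -11664$)
$- \frac{4975}{17273} - \frac{33607}{Y} = - \frac{4975}{17273} - \frac{33607}{-11664} = \left(-4975\right) \frac{1}{17273} - - \frac{33607}{11664} = - \frac{4975}{17273} + \frac{33607}{11664} = \frac{522465311}{201472272}$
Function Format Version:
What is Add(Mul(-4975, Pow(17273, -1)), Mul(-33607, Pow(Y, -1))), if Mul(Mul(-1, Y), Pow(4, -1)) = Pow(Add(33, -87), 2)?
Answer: Rational(522465311, 201472272) ≈ 2.5932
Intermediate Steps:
Y = -11664 (Y = Mul(-4, Pow(Add(33, -87), 2)) = Mul(-4, Pow(-54, 2)) = Mul(-4, 2916) = -11664)
Add(Mul(-4975, Pow(17273, -1)), Mul(-33607, Pow(Y, -1))) = Add(Mul(-4975, Pow(17273, -1)), Mul(-33607, Pow(-11664, -1))) = Add(Mul(-4975, Rational(1, 17273)), Mul(-33607, Rational(-1, 11664))) = Add(Rational(-4975, 17273), Rational(33607, 11664)) = Rational(522465311, 201472272)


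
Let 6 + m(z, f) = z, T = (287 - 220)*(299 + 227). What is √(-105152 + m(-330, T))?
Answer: 4*I*√6593 ≈ 324.79*I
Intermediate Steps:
T = 35242 (T = 67*526 = 35242)
m(z, f) = -6 + z
√(-105152 + m(-330, T)) = √(-105152 + (-6 - 330)) = √(-105152 - 336) = √(-105488) = 4*I*√6593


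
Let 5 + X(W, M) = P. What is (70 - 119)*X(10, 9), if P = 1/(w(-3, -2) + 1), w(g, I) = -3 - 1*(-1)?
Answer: 294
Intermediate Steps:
w(g, I) = -2 (w(g, I) = -3 + 1 = -2)
P = -1 (P = 1/(-2 + 1) = 1/(-1) = -1)
X(W, M) = -6 (X(W, M) = -5 - 1 = -6)
(70 - 119)*X(10, 9) = (70 - 119)*(-6) = -49*(-6) = 294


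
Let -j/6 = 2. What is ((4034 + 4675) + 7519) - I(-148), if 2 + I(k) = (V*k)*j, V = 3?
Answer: 10902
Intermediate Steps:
j = -12 (j = -6*2 = -12)
I(k) = -2 - 36*k (I(k) = -2 + (3*k)*(-12) = -2 - 36*k)
((4034 + 4675) + 7519) - I(-148) = ((4034 + 4675) + 7519) - (-2 - 36*(-148)) = (8709 + 7519) - (-2 + 5328) = 16228 - 1*5326 = 16228 - 5326 = 10902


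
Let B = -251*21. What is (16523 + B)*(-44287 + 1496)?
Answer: -481484332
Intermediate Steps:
B = -5271
(16523 + B)*(-44287 + 1496) = (16523 - 5271)*(-44287 + 1496) = 11252*(-42791) = -481484332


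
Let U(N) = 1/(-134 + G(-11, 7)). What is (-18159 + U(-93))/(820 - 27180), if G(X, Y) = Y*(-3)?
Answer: 1407323/2042900 ≈ 0.68888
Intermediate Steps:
G(X, Y) = -3*Y
U(N) = -1/155 (U(N) = 1/(-134 - 3*7) = 1/(-134 - 21) = 1/(-155) = -1/155)
(-18159 + U(-93))/(820 - 27180) = (-18159 - 1/155)/(820 - 27180) = -2814646/155/(-26360) = -2814646/155*(-1/26360) = 1407323/2042900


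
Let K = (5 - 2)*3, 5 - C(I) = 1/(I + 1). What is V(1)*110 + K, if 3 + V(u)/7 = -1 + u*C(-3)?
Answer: 1164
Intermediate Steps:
C(I) = 5 - 1/(1 + I) (C(I) = 5 - 1/(I + 1) = 5 - 1/(1 + I))
V(u) = -28 + 77*u/2 (V(u) = -21 + 7*(-1 + u*((4 + 5*(-3))/(1 - 3))) = -21 + 7*(-1 + u*((4 - 15)/(-2))) = -21 + 7*(-1 + u*(-1/2*(-11))) = -21 + 7*(-1 + u*(11/2)) = -21 + 7*(-1 + 11*u/2) = -21 + (-7 + 77*u/2) = -28 + 77*u/2)
K = 9 (K = 3*3 = 9)
V(1)*110 + K = (-28 + (77/2)*1)*110 + 9 = (-28 + 77/2)*110 + 9 = (21/2)*110 + 9 = 1155 + 9 = 1164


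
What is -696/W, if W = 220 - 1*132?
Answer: -87/11 ≈ -7.9091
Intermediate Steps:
W = 88 (W = 220 - 132 = 88)
-696/W = -696/88 = -696*1/88 = -87/11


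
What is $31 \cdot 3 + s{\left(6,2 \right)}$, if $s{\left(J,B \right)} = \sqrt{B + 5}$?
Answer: $93 + \sqrt{7} \approx 95.646$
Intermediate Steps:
$s{\left(J,B \right)} = \sqrt{5 + B}$
$31 \cdot 3 + s{\left(6,2 \right)} = 31 \cdot 3 + \sqrt{5 + 2} = 93 + \sqrt{7}$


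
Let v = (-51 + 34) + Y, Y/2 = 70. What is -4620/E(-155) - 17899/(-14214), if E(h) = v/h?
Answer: 3393615659/582774 ≈ 5823.2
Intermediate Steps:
Y = 140 (Y = 2*70 = 140)
v = 123 (v = (-51 + 34) + 140 = -17 + 140 = 123)
E(h) = 123/h
-4620/E(-155) - 17899/(-14214) = -4620/(123/(-155)) - 17899/(-14214) = -4620/(123*(-1/155)) - 17899*(-1/14214) = -4620/(-123/155) + 17899/14214 = -4620*(-155/123) + 17899/14214 = 238700/41 + 17899/14214 = 3393615659/582774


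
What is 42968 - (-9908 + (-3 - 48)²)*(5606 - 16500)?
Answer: -79559490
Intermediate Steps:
42968 - (-9908 + (-3 - 48)²)*(5606 - 16500) = 42968 - (-9908 + (-51)²)*(-10894) = 42968 - (-9908 + 2601)*(-10894) = 42968 - (-7307)*(-10894) = 42968 - 1*79602458 = 42968 - 79602458 = -79559490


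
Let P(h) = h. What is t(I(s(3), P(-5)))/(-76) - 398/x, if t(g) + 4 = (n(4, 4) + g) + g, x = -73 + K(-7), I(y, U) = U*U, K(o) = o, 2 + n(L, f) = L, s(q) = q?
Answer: 3301/760 ≈ 4.3434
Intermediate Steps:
n(L, f) = -2 + L
I(y, U) = U**2
x = -80 (x = -73 - 7 = -80)
t(g) = -2 + 2*g (t(g) = -4 + (((-2 + 4) + g) + g) = -4 + ((2 + g) + g) = -4 + (2 + 2*g) = -2 + 2*g)
t(I(s(3), P(-5)))/(-76) - 398/x = (-2 + 2*(-5)**2)/(-76) - 398/(-80) = (-2 + 2*25)*(-1/76) - 398*(-1/80) = (-2 + 50)*(-1/76) + 199/40 = 48*(-1/76) + 199/40 = -12/19 + 199/40 = 3301/760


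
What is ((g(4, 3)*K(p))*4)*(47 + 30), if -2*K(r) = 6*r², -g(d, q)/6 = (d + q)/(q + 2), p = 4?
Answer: 620928/5 ≈ 1.2419e+5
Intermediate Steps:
g(d, q) = -6*(d + q)/(2 + q) (g(d, q) = -6*(d + q)/(q + 2) = -6*(d + q)/(2 + q))
K(r) = -3*r²
((g(4, 3)*K(p))*4)*(47 + 30) = (((6*(-1*4 - 1*3)/(2 + 3))*(-3*4²))*4)*(47 + 30) = (((6*(-4 - 3)/5)*(-3*16))*4)*77 = (((6*(⅕)*(-7))*(-48))*4)*77 = (-42/5*(-48)*4)*77 = ((2016/5)*4)*77 = (8064/5)*77 = 620928/5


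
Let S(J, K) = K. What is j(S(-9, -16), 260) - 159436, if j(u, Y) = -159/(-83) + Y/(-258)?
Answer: -1707071531/10707 ≈ -1.5944e+5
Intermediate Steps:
j(u, Y) = 159/83 - Y/258 (j(u, Y) = -159*(-1/83) + Y*(-1/258) = 159/83 - Y/258)
j(S(-9, -16), 260) - 159436 = (159/83 - 1/258*260) - 159436 = (159/83 - 130/129) - 159436 = 9721/10707 - 159436 = -1707071531/10707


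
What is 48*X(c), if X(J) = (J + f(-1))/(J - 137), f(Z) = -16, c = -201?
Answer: 5208/169 ≈ 30.817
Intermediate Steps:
X(J) = (-16 + J)/(-137 + J) (X(J) = (J - 16)/(J - 137) = (-16 + J)/(-137 + J))
48*X(c) = 48*((-16 - 201)/(-137 - 201)) = 48*(-217/(-338)) = 48*(-1/338*(-217)) = 48*(217/338) = 5208/169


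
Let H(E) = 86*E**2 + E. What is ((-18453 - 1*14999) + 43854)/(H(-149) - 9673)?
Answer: 743/135676 ≈ 0.0054763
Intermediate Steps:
H(E) = E + 86*E**2
((-18453 - 1*14999) + 43854)/(H(-149) - 9673) = ((-18453 - 1*14999) + 43854)/(-149*(1 + 86*(-149)) - 9673) = ((-18453 - 14999) + 43854)/(-149*(1 - 12814) - 9673) = (-33452 + 43854)/(-149*(-12813) - 9673) = 10402/(1909137 - 9673) = 10402/1899464 = 10402*(1/1899464) = 743/135676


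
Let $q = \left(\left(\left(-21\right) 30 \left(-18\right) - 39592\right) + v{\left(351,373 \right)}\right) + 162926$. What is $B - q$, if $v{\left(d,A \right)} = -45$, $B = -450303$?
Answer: $-584932$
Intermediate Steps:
$q = 134629$ ($q = \left(\left(\left(-21\right) 30 \left(-18\right) - 39592\right) - 45\right) + 162926 = \left(\left(\left(-630\right) \left(-18\right) - 39592\right) - 45\right) + 162926 = \left(\left(11340 - 39592\right) - 45\right) + 162926 = \left(-28252 - 45\right) + 162926 = -28297 + 162926 = 134629$)
$B - q = -450303 - 134629 = -584932$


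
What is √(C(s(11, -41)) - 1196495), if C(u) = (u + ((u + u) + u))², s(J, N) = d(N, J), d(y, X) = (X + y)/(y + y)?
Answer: I*√2011304495/41 ≈ 1093.8*I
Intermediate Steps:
d(y, X) = (X + y)/(2*y) (d(y, X) = (X + y)/((2*y)) = (X + y)*(1/(2*y)) = (X + y)/(2*y))
s(J, N) = (J + N)/(2*N)
C(u) = 16*u² (C(u) = (u + (2*u + u))² = (u + 3*u)² = (4*u)² = 16*u²)
√(C(s(11, -41)) - 1196495) = √(16*((½)*(11 - 41)/(-41))² - 1196495) = √(16*((½)*(-1/41)*(-30))² - 1196495) = √(16*(15/41)² - 1196495) = √(16*(225/1681) - 1196495) = √(3600/1681 - 1196495) = √(-2011304495/1681) = I*√2011304495/41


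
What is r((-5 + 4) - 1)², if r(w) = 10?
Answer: 100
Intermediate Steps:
r((-5 + 4) - 1)² = 10² = 100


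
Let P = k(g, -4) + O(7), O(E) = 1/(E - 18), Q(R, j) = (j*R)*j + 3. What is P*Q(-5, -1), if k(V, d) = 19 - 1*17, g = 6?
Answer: -42/11 ≈ -3.8182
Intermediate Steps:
k(V, d) = 2 (k(V, d) = 19 - 17 = 2)
Q(R, j) = 3 + R*j² (Q(R, j) = (R*j)*j + 3 = R*j² + 3 = 3 + R*j²)
O(E) = 1/(-18 + E)
P = 21/11 (P = 2 + 1/(-18 + 7) = 2 + 1/(-11) = 2 - 1/11 = 21/11 ≈ 1.9091)
P*Q(-5, -1) = 21*(3 - 5*(-1)²)/11 = 21*(3 - 5*1)/11 = 21*(3 - 5)/11 = (21/11)*(-2) = -42/11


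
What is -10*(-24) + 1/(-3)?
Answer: 719/3 ≈ 239.67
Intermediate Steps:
-10*(-24) + 1/(-3) = 240 - ⅓ = 719/3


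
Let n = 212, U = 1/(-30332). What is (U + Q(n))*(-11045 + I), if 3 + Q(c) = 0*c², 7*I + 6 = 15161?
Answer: 202013340/7583 ≈ 26640.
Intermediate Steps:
I = 2165 (I = -6/7 + (⅐)*15161 = -6/7 + 15161/7 = 2165)
U = -1/30332 ≈ -3.2968e-5
Q(c) = -3 (Q(c) = -3 + 0*c² = -3 + 0 = -3)
(U + Q(n))*(-11045 + I) = (-1/30332 - 3)*(-11045 + 2165) = -90997/30332*(-8880) = 202013340/7583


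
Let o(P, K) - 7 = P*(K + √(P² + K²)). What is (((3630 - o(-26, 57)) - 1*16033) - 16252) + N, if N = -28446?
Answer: -55626 + 130*√157 ≈ -53997.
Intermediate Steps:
o(P, K) = 7 + P*(K + √(K² + P²)) (o(P, K) = 7 + P*(K + √(P² + K²)) = 7 + P*(K + √(K² + P²)))
(((3630 - o(-26, 57)) - 1*16033) - 16252) + N = (((3630 - (7 + 57*(-26) - 26*√(57² + (-26)²))) - 1*16033) - 16252) - 28446 = (((3630 - (7 - 1482 - 26*√(3249 + 676))) - 16033) - 16252) - 28446 = (((3630 - (7 - 1482 - 130*√157)) - 16033) - 16252) - 28446 = (((3630 - (-1475 - 130*√157)) - 16033) - 16252) - 28446 = (((3630 + (1475 + 130*√157)) - 16033) - 16252) - 28446 = (((5105 + 130*√157) - 16033) - 16252) - 28446 = ((-10928 + 130*√157) - 16252) - 28446 = (-27180 + 130*√157) - 28446 = -55626 + 130*√157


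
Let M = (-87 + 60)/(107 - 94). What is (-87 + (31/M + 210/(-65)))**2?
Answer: 1362348100/123201 ≈ 11058.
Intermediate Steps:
M = -27/13 ≈ -2.0769
(-87 + (31/M + 210/(-65)))**2 = (-87 + (31/(-27/13) + 210/(-65)))**2 = (-87 + (31*(-13/27) + 210*(-1/65)))**2 = (-87 + (-403/27 - 42/13))**2 = (-87 - 6373/351)**2 = (-36910/351)**2 = 1362348100/123201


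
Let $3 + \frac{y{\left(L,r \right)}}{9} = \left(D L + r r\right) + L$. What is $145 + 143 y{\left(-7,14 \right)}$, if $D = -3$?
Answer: $266554$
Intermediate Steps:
$y{\left(L,r \right)} = -27 - 18 L + 9 r^{2}$ ($y{\left(L,r \right)} = -27 + 9 \left(\left(- 3 L + r r\right) + L\right) = -27 + 9 \left(\left(- 3 L + r^{2}\right) + L\right) = -27 + 9 \left(\left(r^{2} - 3 L\right) + L\right) = -27 + 9 \left(r^{2} - 2 L\right) = -27 - \left(- 9 r^{2} + 18 L\right) = -27 - 18 L + 9 r^{2}$)
$145 + 143 y{\left(-7,14 \right)} = 145 + 143 \left(-27 - -126 + 9 \cdot 14^{2}\right) = 145 + 143 \left(-27 + 126 + 9 \cdot 196\right) = 145 + 143 \left(-27 + 126 + 1764\right) = 145 + 143 \cdot 1863 = 145 + 266409 = 266554$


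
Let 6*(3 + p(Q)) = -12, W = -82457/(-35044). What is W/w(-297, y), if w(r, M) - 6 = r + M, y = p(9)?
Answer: -82457/10373024 ≈ -0.0079492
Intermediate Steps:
W = 82457/35044 (W = -82457*(-1/35044) = 82457/35044 ≈ 2.3530)
p(Q) = -5 (p(Q) = -3 + (⅙)*(-12) = -3 - 2 = -5)
y = -5
w(r, M) = 6 + M + r (w(r, M) = 6 + (r + M) = 6 + (M + r) = 6 + M + r)
W/w(-297, y) = 82457/(35044*(6 - 5 - 297)) = (82457/35044)/(-296) = (82457/35044)*(-1/296) = -82457/10373024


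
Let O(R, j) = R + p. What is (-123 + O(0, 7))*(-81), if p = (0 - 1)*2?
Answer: 10125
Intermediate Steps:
p = -2 (p = -1*2 = -2)
O(R, j) = -2 + R (O(R, j) = R - 2 = -2 + R)
(-123 + O(0, 7))*(-81) = (-123 + (-2 + 0))*(-81) = (-123 - 2)*(-81) = -125*(-81) = 10125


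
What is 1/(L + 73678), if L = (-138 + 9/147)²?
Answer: 2401/222584959 ≈ 1.0787e-5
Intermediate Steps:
L = 45684081/2401 (L = (-138 + 9*(1/147))² = (-138 + 3/49)² = (-6759/49)² = 45684081/2401 ≈ 19027.)
1/(L + 73678) = 1/(45684081/2401 + 73678) = 1/(222584959/2401) = 2401/222584959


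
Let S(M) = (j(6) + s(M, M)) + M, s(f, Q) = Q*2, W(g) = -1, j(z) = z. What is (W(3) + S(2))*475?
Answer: 5225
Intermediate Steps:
s(f, Q) = 2*Q
S(M) = 6 + 3*M (S(M) = (6 + 2*M) + M = 6 + 3*M)
(W(3) + S(2))*475 = (-1 + (6 + 3*2))*475 = (-1 + (6 + 6))*475 = (-1 + 12)*475 = 11*475 = 5225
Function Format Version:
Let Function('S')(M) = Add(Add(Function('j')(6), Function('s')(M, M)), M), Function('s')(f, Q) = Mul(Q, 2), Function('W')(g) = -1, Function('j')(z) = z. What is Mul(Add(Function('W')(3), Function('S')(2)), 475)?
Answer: 5225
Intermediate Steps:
Function('s')(f, Q) = Mul(2, Q)
Function('S')(M) = Add(6, Mul(3, M)) (Function('S')(M) = Add(Add(6, Mul(2, M)), M) = Add(6, Mul(3, M)))
Mul(Add(Function('W')(3), Function('S')(2)), 475) = Mul(Add(-1, Add(6, Mul(3, 2))), 475) = Mul(Add(-1, Add(6, 6)), 475) = Mul(Add(-1, 12), 475) = Mul(11, 475) = 5225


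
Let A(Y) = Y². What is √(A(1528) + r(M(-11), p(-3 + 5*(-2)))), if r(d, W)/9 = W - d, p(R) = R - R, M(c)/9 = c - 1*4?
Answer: √2335999 ≈ 1528.4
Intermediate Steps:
M(c) = -36 + 9*c (M(c) = 9*(c - 1*4) = 9*(c - 4) = 9*(-4 + c) = -36 + 9*c)
p(R) = 0
r(d, W) = -9*d + 9*W (r(d, W) = 9*(W - d) = -9*d + 9*W)
√(A(1528) + r(M(-11), p(-3 + 5*(-2)))) = √(1528² + (-9*(-36 + 9*(-11)) + 9*0)) = √(2334784 + (-9*(-36 - 99) + 0)) = √(2334784 + (-9*(-135) + 0)) = √(2334784 + (1215 + 0)) = √(2334784 + 1215) = √2335999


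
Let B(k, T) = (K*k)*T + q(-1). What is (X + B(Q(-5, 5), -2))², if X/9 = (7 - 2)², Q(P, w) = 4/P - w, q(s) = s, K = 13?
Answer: 3511876/25 ≈ 1.4048e+5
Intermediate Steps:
Q(P, w) = -w + 4/P
B(k, T) = -1 + 13*T*k (B(k, T) = (13*k)*T - 1 = 13*T*k - 1 = -1 + 13*T*k)
X = 225 (X = 9*(7 - 2)² = 9*5² = 9*25 = 225)
(X + B(Q(-5, 5), -2))² = (225 + (-1 + 13*(-2)*(-1*5 + 4/(-5))))² = (225 + (-1 + 13*(-2)*(-5 + 4*(-⅕))))² = (225 + (-1 + 13*(-2)*(-5 - ⅘)))² = (225 + (-1 + 13*(-2)*(-29/5)))² = (225 + (-1 + 754/5))² = (225 + 749/5)² = (1874/5)² = 3511876/25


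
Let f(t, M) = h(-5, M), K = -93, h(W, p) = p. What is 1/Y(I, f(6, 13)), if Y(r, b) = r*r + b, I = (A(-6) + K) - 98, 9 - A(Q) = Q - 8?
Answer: 1/28237 ≈ 3.5415e-5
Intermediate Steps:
A(Q) = 17 - Q (A(Q) = 9 - (Q - 8) = 9 - (-8 + Q) = 9 + (8 - Q) = 17 - Q)
f(t, M) = M
I = -168 (I = ((17 - 1*(-6)) - 93) - 98 = ((17 + 6) - 93) - 98 = (23 - 93) - 98 = -70 - 98 = -168)
Y(r, b) = b + r**2 (Y(r, b) = r**2 + b = b + r**2)
1/Y(I, f(6, 13)) = 1/(13 + (-168)**2) = 1/(13 + 28224) = 1/28237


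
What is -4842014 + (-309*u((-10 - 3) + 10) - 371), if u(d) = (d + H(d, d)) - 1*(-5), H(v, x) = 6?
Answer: -4844857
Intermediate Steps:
u(d) = 11 + d (u(d) = (d + 6) - 1*(-5) = (6 + d) + 5 = 11 + d)
-4842014 + (-309*u((-10 - 3) + 10) - 371) = -4842014 + (-309*(11 + ((-10 - 3) + 10)) - 371) = -4842014 + (-309*(11 + (-13 + 10)) - 371) = -4842014 + (-309*(11 - 3) - 371) = -4842014 + (-309*8 - 371) = -4842014 + (-2472 - 371) = -4842014 - 2843 = -4844857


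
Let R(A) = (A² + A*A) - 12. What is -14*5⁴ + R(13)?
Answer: -8424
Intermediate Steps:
R(A) = -12 + 2*A² (R(A) = (A² + A²) - 12 = 2*A² - 12 = -12 + 2*A²)
-14*5⁴ + R(13) = -14*5⁴ + (-12 + 2*13²) = -14*625 + (-12 + 2*169) = -8750 + (-12 + 338) = -8750 + 326 = -8424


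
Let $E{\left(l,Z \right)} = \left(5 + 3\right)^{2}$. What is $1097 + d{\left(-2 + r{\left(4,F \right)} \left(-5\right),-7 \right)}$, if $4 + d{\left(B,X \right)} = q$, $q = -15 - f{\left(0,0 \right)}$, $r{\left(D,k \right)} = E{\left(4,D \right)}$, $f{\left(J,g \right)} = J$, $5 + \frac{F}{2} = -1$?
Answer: $1078$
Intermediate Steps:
$F = -12$ ($F = -10 + 2 \left(-1\right) = -10 - 2 = -12$)
$E{\left(l,Z \right)} = 64$ ($E{\left(l,Z \right)} = 8^{2} = 64$)
$r{\left(D,k \right)} = 64$
$q = -15$ ($q = -15 - 0 = -15 + 0 = -15$)
$d{\left(B,X \right)} = -19$ ($d{\left(B,X \right)} = -4 - 15 = -19$)
$1097 + d{\left(-2 + r{\left(4,F \right)} \left(-5\right),-7 \right)} = 1097 - 19 = 1078$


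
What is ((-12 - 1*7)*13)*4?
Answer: -988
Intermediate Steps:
((-12 - 1*7)*13)*4 = ((-12 - 7)*13)*4 = -19*13*4 = -247*4 = -988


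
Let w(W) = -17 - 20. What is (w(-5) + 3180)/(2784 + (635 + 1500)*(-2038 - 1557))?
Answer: -3143/7672541 ≈ -0.00040964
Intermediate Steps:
w(W) = -37
(w(-5) + 3180)/(2784 + (635 + 1500)*(-2038 - 1557)) = (-37 + 3180)/(2784 + (635 + 1500)*(-2038 - 1557)) = 3143/(2784 + 2135*(-3595)) = 3143/(2784 - 7675325) = 3143/(-7672541) = 3143*(-1/7672541) = -3143/7672541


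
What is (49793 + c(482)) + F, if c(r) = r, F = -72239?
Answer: -21964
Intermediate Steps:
(49793 + c(482)) + F = (49793 + 482) - 72239 = 50275 - 72239 = -21964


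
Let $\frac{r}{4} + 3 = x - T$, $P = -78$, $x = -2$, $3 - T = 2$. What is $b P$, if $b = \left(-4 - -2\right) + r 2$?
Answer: $3900$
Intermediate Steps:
$T = 1$ ($T = 3 - 2 = 1$)
$r = -24$ ($r = -12 + 4 \left(-2 - 1\right) = -12 + 4 \left(-3\right) = -12 - 12 = -24$)
$b = -50$ ($b = \left(-4 - -2\right) - 48 = \left(-4 + 2\right) - 48 = -2 - 48 = -50$)
$b P = \left(-50\right) \left(-78\right) = 3900$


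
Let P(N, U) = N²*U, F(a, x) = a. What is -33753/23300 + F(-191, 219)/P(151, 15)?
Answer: -2309696519/1593789900 ≈ -1.4492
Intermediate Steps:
P(N, U) = U*N²
-33753/23300 + F(-191, 219)/P(151, 15) = -33753/23300 - 191/(15*151²) = -33753*1/23300 - 191/(15*22801) = -33753/23300 - 191/342015 = -2309696519/1593789900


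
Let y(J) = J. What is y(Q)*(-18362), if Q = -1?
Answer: 18362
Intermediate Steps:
y(Q)*(-18362) = -1*(-18362) = 18362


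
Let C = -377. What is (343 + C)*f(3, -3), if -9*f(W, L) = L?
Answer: -34/3 ≈ -11.333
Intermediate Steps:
f(W, L) = -L/9
(343 + C)*f(3, -3) = (343 - 377)*(-⅑*(-3)) = -34*⅓ = -34/3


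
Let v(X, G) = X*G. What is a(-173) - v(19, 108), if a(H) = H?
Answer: -2225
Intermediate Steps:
v(X, G) = G*X
a(-173) - v(19, 108) = -173 - 108*19 = -173 - 1*2052 = -173 - 2052 = -2225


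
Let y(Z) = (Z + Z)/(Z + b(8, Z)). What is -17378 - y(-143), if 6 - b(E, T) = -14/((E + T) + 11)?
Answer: -147748110/8501 ≈ -17380.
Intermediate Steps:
b(E, T) = 6 + 14/(11 + E + T) (b(E, T) = 6 - (-14)/((E + T) + 11) = 6 - (-14)/(11 + E + T) = 6 + 14/(11 + E + T))
y(Z) = 2*Z/(Z + 2*(64 + 3*Z)/(19 + Z)) (y(Z) = (Z + Z)/(Z + 2*(40 + 3*8 + 3*Z)/(11 + 8 + Z)) = (2*Z)/(Z + 2*(40 + 24 + 3*Z)/(19 + Z)) = (2*Z)/(Z + 2*(64 + 3*Z)/(19 + Z)) = 2*Z/(Z + 2*(64 + 3*Z)/(19 + Z)))
-17378 - y(-143) = -17378 - 2*(-143)*(19 - 143)/(128 + (-143)**2 + 25*(-143)) = -17378 - 2*(-143)*(-124)/(128 + 20449 - 3575) = -17378 - 2*(-143)*(-124)/17002 = -17378 - 1*17732/8501 = -17378 - 17732/8501 = -147748110/8501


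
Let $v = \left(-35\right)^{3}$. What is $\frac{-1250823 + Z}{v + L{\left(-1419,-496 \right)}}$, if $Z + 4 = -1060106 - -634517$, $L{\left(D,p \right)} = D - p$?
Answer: $\frac{838208}{21899} \approx 38.276$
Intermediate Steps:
$Z = -425593$ ($Z = -4 - 425589 = -425593$)
$v = -42875$
$\frac{-1250823 + Z}{v + L{\left(-1419,-496 \right)}} = \frac{-1250823 - 425593}{-42875 - 923} = - \frac{1676416}{-42875 + \left(-1419 + 496\right)} = - \frac{1676416}{-42875 - 923} = - \frac{1676416}{-43798} = \left(-1676416\right) \left(- \frac{1}{43798}\right) = \frac{838208}{21899}$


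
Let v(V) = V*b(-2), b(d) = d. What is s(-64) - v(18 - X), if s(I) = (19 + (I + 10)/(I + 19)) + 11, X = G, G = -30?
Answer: 636/5 ≈ 127.20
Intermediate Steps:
X = -30
v(V) = -2*V (v(V) = V*(-2) = -2*V)
s(I) = 30 + (10 + I)/(19 + I) (s(I) = (19 + (10 + I)/(19 + I)) + 11 = 30 + (10 + I)/(19 + I))
s(-64) - v(18 - X) = (580 + 31*(-64))/(19 - 64) - (-2)*(18 - 1*(-30)) = (580 - 1984)/(-45) - (-2)*(18 + 30) = -1/45*(-1404) - (-2)*48 = 156/5 - 1*(-96) = 156/5 + 96 = 636/5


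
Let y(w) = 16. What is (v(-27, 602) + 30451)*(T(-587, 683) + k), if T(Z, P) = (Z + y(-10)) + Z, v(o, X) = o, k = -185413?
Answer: -5676236104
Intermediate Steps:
T(Z, P) = 16 + 2*Z (T(Z, P) = (Z + 16) + Z = (16 + Z) + Z = 16 + 2*Z)
(v(-27, 602) + 30451)*(T(-587, 683) + k) = (-27 + 30451)*((16 + 2*(-587)) - 185413) = 30424*((16 - 1174) - 185413) = 30424*(-1158 - 185413) = 30424*(-186571) = -5676236104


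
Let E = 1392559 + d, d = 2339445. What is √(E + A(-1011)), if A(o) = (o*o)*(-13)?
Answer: I*√9555569 ≈ 3091.2*I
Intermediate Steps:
E = 3732004 (E = 1392559 + 2339445 = 3732004)
A(o) = -13*o² (A(o) = o²*(-13) = -13*o²)
√(E + A(-1011)) = √(3732004 - 13*(-1011)²) = √(3732004 - 13*1022121) = √(3732004 - 13287573) = √(-9555569) = I*√9555569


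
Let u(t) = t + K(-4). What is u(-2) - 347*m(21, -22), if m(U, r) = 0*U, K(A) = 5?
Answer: 3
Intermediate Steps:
m(U, r) = 0
u(t) = 5 + t (u(t) = t + 5 = 5 + t)
u(-2) - 347*m(21, -22) = (5 - 2) - 347*0 = 3 + 0 = 3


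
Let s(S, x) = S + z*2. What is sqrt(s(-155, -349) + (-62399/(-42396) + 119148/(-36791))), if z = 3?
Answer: I*sqrt(91701909279436431867)/779895618 ≈ 12.279*I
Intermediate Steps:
s(S, x) = 6 + S (s(S, x) = S + 3*2 = S + 6 = 6 + S)
sqrt(s(-155, -349) + (-62399/(-42396) + 119148/(-36791))) = sqrt((6 - 155) + (-62399/(-42396) + 119148/(-36791))) = sqrt(-149 + (-62399*(-1/42396) + 119148*(-1/36791))) = sqrt(-149 + (62399/42396 - 119148/36791)) = sqrt(-149 - 2755676999/1559791236) = sqrt(-235164571163/1559791236) = I*sqrt(91701909279436431867)/779895618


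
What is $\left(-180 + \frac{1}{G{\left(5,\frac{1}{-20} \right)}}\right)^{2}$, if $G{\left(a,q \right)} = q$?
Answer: $40000$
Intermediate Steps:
$\left(-180 + \frac{1}{G{\left(5,\frac{1}{-20} \right)}}\right)^{2} = \left(-180 + \frac{1}{\frac{1}{-20}}\right)^{2} = \left(-180 + \frac{1}{- \frac{1}{20}}\right)^{2} = \left(-180 - 20\right)^{2} = \left(-200\right)^{2} = 40000$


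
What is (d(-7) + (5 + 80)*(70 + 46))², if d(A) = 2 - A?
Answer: 97397161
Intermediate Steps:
(d(-7) + (5 + 80)*(70 + 46))² = ((2 - 1*(-7)) + (5 + 80)*(70 + 46))² = ((2 + 7) + 85*116)² = (9 + 9860)² = 9869² = 97397161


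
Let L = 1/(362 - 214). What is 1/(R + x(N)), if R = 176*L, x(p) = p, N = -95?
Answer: -37/3471 ≈ -0.010660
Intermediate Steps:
L = 1/148 ≈ 0.0067568
R = 44/37 (R = 176*(1/148) = 44/37 ≈ 1.1892)
1/(R + x(N)) = 1/(44/37 - 95) = 1/(-3471/37) = -37/3471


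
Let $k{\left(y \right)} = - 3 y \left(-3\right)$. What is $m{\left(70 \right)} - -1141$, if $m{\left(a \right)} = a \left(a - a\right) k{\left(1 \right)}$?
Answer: $1141$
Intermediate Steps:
$k{\left(y \right)} = 9 y$
$m{\left(a \right)} = 0$ ($m{\left(a \right)} = a \left(a - a\right) 9 \cdot 1 = a 0 \cdot 9 = 0 \cdot 9 = 0$)
$m{\left(70 \right)} - -1141 = 0 - -1141 = 0 + 1141 = 1141$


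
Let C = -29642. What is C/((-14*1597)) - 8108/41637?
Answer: 526462645/465460023 ≈ 1.1311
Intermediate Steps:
C/((-14*1597)) - 8108/41637 = -29642/((-14*1597)) - 8108/41637 = -29642/(-22358) - 8108*1/41637 = -29642*(-1/22358) - 8108/41637 = 14821/11179 - 8108/41637 = 526462645/465460023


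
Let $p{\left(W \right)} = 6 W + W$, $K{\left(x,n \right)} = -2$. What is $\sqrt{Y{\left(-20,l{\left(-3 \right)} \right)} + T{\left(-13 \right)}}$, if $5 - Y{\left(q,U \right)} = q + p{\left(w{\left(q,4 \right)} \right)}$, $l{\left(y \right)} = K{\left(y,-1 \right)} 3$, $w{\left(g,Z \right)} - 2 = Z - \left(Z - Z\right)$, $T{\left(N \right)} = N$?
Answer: $i \sqrt{30} \approx 5.4772 i$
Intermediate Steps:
$w{\left(g,Z \right)} = 2 + Z$ ($w{\left(g,Z \right)} = 2 + \left(Z - \left(Z - Z\right)\right) = 2 + \left(Z - 0\right) = 2 + \left(Z + 0\right) = 2 + Z$)
$l{\left(y \right)} = -6$ ($l{\left(y \right)} = \left(-2\right) 3 = -6$)
$p{\left(W \right)} = 7 W$
$Y{\left(q,U \right)} = -37 - q$ ($Y{\left(q,U \right)} = 5 - \left(q + 7 \left(2 + 4\right)\right) = 5 - \left(q + 7 \cdot 6\right) = 5 - \left(q + 42\right) = 5 - \left(42 + q\right) = -37 - q$)
$\sqrt{Y{\left(-20,l{\left(-3 \right)} \right)} + T{\left(-13 \right)}} = \sqrt{\left(-37 - -20\right) - 13} = \sqrt{\left(-37 + 20\right) - 13} = \sqrt{-17 - 13} = \sqrt{-30} = i \sqrt{30}$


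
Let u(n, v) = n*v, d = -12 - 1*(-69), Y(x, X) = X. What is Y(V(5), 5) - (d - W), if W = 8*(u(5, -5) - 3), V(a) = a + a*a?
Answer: -276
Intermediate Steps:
V(a) = a + a²
d = 57 (d = -12 + 69 = 57)
W = -224 (W = 8*(5*(-5) - 3) = 8*(-25 - 3) = 8*(-28) = -224)
Y(V(5), 5) - (d - W) = 5 - (57 - 1*(-224)) = 5 - (57 + 224) = 5 - 1*281 = 5 - 281 = -276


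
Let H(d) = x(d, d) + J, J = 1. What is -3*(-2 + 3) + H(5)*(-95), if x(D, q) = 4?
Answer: -478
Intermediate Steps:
H(d) = 5 (H(d) = 4 + 1 = 5)
-3*(-2 + 3) + H(5)*(-95) = -3*(-2 + 3) + 5*(-95) = -3*1 - 475 = -3 - 475 = -478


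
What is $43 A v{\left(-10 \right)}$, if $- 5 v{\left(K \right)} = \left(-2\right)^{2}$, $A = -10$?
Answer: $344$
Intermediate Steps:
$v{\left(K \right)} = - \frac{4}{5}$ ($v{\left(K \right)} = - \frac{\left(-2\right)^{2}}{5} = \left(- \frac{1}{5}\right) 4 = - \frac{4}{5}$)
$43 A v{\left(-10 \right)} = 43 \left(-10\right) \left(- \frac{4}{5}\right) = \left(-430\right) \left(- \frac{4}{5}\right) = 344$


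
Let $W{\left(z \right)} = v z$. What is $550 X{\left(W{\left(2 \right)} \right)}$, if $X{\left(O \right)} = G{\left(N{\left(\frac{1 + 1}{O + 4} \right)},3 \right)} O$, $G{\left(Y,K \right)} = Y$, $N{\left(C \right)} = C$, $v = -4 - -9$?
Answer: $\frac{5500}{7} \approx 785.71$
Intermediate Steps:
$v = 5$ ($v = -4 + 9 = 5$)
$W{\left(z \right)} = 5 z$
$X{\left(O \right)} = \frac{2 O}{4 + O}$ ($X{\left(O \right)} = \frac{1 + 1}{O + 4} O = \frac{2}{4 + O} O = \frac{2 O}{4 + O}$)
$550 X{\left(W{\left(2 \right)} \right)} = 550 \frac{2 \cdot 5 \cdot 2}{4 + 5 \cdot 2} = 550 \cdot 2 \cdot 10 \frac{1}{4 + 10} = 550 \cdot 2 \cdot 10 \cdot \frac{1}{14} = 550 \cdot \frac{10}{7} = \frac{5500}{7}$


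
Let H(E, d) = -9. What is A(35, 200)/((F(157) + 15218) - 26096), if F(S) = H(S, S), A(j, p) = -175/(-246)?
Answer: -175/2678202 ≈ -6.5342e-5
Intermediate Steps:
A(j, p) = 175/246 (A(j, p) = -175*(-1/246) = 175/246)
F(S) = -9
A(35, 200)/((F(157) + 15218) - 26096) = 175/(246*((-9 + 15218) - 26096)) = 175/(246*(15209 - 26096)) = (175/246)/(-10887) = (175/246)*(-1/10887) = -175/2678202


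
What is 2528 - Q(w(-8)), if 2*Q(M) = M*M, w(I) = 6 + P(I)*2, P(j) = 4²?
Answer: 1806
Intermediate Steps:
P(j) = 16
w(I) = 38 (w(I) = 6 + 16*2 = 6 + 32 = 38)
Q(M) = M²/2 (Q(M) = (M*M)/2 = M²/2)
2528 - Q(w(-8)) = 2528 - 38²/2 = 2528 - 1444/2 = 2528 - 1*722 = 2528 - 722 = 1806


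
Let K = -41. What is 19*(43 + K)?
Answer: 38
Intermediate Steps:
19*(43 + K) = 19*(43 - 41) = 19*2 = 38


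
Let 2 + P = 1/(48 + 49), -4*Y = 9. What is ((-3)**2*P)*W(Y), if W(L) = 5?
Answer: -8685/97 ≈ -89.536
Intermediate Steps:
Y = -9/4 (Y = -1/4*9 = -9/4 ≈ -2.2500)
P = -193/97 (P = -2 + 1/(48 + 49) = -2 + 1/97 = -193/97 ≈ -1.9897)
((-3)**2*P)*W(Y) = ((-3)**2*(-193/97))*5 = (9*(-193/97))*5 = -1737/97*5 = -8685/97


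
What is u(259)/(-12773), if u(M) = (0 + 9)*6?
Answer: -54/12773 ≈ -0.0042277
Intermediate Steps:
u(M) = 54 (u(M) = 9*6 = 54)
u(259)/(-12773) = 54/(-12773) = 54*(-1/12773) = -54/12773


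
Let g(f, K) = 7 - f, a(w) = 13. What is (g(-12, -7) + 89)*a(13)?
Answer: 1404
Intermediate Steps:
(g(-12, -7) + 89)*a(13) = ((7 - 1*(-12)) + 89)*13 = ((7 + 12) + 89)*13 = (19 + 89)*13 = 108*13 = 1404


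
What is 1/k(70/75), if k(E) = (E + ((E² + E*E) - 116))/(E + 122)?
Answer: -13830/12749 ≈ -1.0848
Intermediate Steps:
k(E) = (-116 + E + 2*E²)/(122 + E) (k(E) = (E + ((E² + E²) - 116))/(122 + E) = (E + (2*E² - 116))/(122 + E) = (E + (-116 + 2*E²))/(122 + E) = (-116 + E + 2*E²)/(122 + E))
1/k(70/75) = 1/((-116 + 70/75 + 2*(70/75)²)/(122 + 70/75)) = 1/((-116 + 70*(1/75) + 2*(70*(1/75))²)/(122 + 70*(1/75))) = 1/((-116 + 14/15 + 2*(14/15)²)/(122 + 14/15)) = 1/((-116 + 14/15 + 2*(196/225))/(1844/15)) = 1/(15*(-116 + 14/15 + 392/225)/1844) = 1/((15/1844)*(-25498/225)) = 1/(-12749/13830) = -13830/12749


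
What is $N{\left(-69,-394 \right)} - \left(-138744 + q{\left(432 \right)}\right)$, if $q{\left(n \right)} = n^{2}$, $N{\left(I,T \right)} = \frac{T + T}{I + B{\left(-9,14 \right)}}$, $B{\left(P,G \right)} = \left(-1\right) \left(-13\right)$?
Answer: $- \frac{670123}{14} \approx -47866.0$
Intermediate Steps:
$B{\left(P,G \right)} = 13$
$N{\left(I,T \right)} = \frac{2 T}{13 + I}$ ($N{\left(I,T \right)} = \frac{T + T}{I + 13} = \frac{2 T}{13 + I}$)
$N{\left(-69,-394 \right)} - \left(-138744 + q{\left(432 \right)}\right) = 2 \left(-394\right) \frac{1}{13 - 69} - \left(-138744 + 432^{2}\right) = 2 \left(-394\right) \frac{1}{-56} - \left(-138744 + 186624\right) = 2 \left(-394\right) \left(- \frac{1}{56}\right) - 47880 = \frac{197}{14} - 47880 = - \frac{670123}{14}$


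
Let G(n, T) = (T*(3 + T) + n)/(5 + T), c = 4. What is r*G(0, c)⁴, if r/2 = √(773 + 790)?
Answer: 1229312*√1563/6561 ≈ 7407.5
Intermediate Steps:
G(n, T) = (n + T*(3 + T))/(5 + T)
r = 2*√1563 (r = 2*√(773 + 790) = 2*√1563 ≈ 79.070)
r*G(0, c)⁴ = (2*√1563)*((0 + 4² + 3*4)/(5 + 4))⁴ = (2*√1563)*((0 + 16 + 12)/9)⁴ = (2*√1563)*((⅑)*28)⁴ = (2*√1563)*(28/9)⁴ = (2*√1563)*(614656/6561) = 1229312*√1563/6561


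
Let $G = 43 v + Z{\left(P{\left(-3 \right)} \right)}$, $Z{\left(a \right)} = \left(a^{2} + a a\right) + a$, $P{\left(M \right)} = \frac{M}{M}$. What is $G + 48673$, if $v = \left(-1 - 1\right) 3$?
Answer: $48418$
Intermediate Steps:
$v = -6$ ($v = \left(-2\right) 3 = -6$)
$P{\left(M \right)} = 1$
$Z{\left(a \right)} = a + 2 a^{2}$ ($Z{\left(a \right)} = \left(a^{2} + a^{2}\right) + a = 2 a^{2} + a = a + 2 a^{2}$)
$G = -255$ ($G = 43 \left(-6\right) + 1 \left(1 + 2 \cdot 1\right) = -258 + 1 \left(1 + 2\right) = -258 + 1 \cdot 3 = -258 + 3 = -255$)
$G + 48673 = -255 + 48673 = 48418$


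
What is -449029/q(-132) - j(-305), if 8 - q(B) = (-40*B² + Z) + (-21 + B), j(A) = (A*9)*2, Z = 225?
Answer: 3825510011/696896 ≈ 5489.4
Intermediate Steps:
j(A) = 18*A (j(A) = (9*A)*2 = 18*A)
q(B) = -196 - B + 40*B² (q(B) = 8 - ((-40*B² + 225) + (-21 + B)) = 8 - ((225 - 40*B²) + (-21 + B)) = 8 - (204 + B - 40*B²) = 8 + (-204 - B + 40*B²) = -196 - B + 40*B²)
-449029/q(-132) - j(-305) = -449029/(-196 - 1*(-132) + 40*(-132)²) - 18*(-305) = -449029/(-196 + 132 + 40*17424) - 1*(-5490) = -449029/(-196 + 132 + 696960) + 5490 = -449029/696896 + 5490 = 3825510011/696896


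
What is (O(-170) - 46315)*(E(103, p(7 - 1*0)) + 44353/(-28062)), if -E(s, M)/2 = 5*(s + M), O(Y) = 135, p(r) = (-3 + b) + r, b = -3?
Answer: 674893753970/14031 ≈ 4.8100e+7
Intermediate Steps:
p(r) = -6 + r (p(r) = (-3 - 3) + r = -6 + r)
E(s, M) = -10*M - 10*s (E(s, M) = -10*(s + M) = -10*(M + s) = -2*(5*M + 5*s) = -10*M - 10*s)
(O(-170) - 46315)*(E(103, p(7 - 1*0)) + 44353/(-28062)) = (135 - 46315)*((-10*(-6 + (7 - 1*0)) - 10*103) + 44353/(-28062)) = -46180*((-10*(-6 + (7 + 0)) - 1030) + 44353*(-1/28062)) = -46180*((-10*(-6 + 7) - 1030) - 44353/28062) = -46180*((-10*1 - 1030) - 44353/28062) = -46180*((-10 - 1030) - 44353/28062) = -46180*(-1040 - 44353/28062) = -46180*(-29228833/28062) = 674893753970/14031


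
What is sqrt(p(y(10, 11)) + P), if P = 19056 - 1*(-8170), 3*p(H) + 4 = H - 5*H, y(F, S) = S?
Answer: sqrt(27210) ≈ 164.95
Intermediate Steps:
p(H) = -4/3 - 4*H/3 (p(H) = -4/3 + (H - 5*H)/3 = -4/3 + (-4*H)/3 = -4/3 - 4*H/3)
P = 27226 (P = 19056 + 8170 = 27226)
sqrt(p(y(10, 11)) + P) = sqrt((-4/3 - 4/3*11) + 27226) = sqrt((-4/3 - 44/3) + 27226) = sqrt(-16 + 27226) = sqrt(27210)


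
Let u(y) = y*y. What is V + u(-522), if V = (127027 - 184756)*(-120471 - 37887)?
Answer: 9142121466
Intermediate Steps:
u(y) = y²
V = 9141848982 (V = -57729*(-158358) = 9141848982)
V + u(-522) = 9141848982 + (-522)² = 9141848982 + 272484 = 9142121466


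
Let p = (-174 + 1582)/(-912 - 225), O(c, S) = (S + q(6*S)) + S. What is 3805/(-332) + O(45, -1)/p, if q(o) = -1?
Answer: -1056247/116864 ≈ -9.0383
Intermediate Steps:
O(c, S) = -1 + 2*S (O(c, S) = (S - 1) + S = (-1 + S) + S = -1 + 2*S)
p = -1408/1137 (p = 1408/(-1137) = 1408*(-1/1137) = -1408/1137 ≈ -1.2383)
3805/(-332) + O(45, -1)/p = 3805/(-332) + (-1 + 2*(-1))/(-1408/1137) = 3805*(-1/332) + (-1 - 2)*(-1137/1408) = -3805/332 - 3*(-1137/1408) = -3805/332 + 3411/1408 = -1056247/116864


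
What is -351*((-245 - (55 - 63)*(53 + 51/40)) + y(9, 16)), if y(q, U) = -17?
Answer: -302211/5 ≈ -60442.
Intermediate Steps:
-351*((-245 - (55 - 63)*(53 + 51/40)) + y(9, 16)) = -351*((-245 - (55 - 63)*(53 + 51/40)) - 17) = -351*((-245 - (-8)*(53 + 51*(1/40))) - 17) = -351*((-245 - (-8)*(53 + 51/40)) - 17) = -351*((-245 - (-8)*2171/40) - 17) = -351*((-245 - 1*(-2171/5)) - 17) = -351*((-245 + 2171/5) - 17) = -351*(946/5 - 17) = -351*861/5 = -302211/5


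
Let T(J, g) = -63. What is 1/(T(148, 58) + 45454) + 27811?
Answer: 1262369102/45391 ≈ 27811.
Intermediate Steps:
1/(T(148, 58) + 45454) + 27811 = 1/(-63 + 45454) + 27811 = 1/45391 + 27811 = 1262369102/45391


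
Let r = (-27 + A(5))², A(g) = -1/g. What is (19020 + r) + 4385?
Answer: 603621/25 ≈ 24145.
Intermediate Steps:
r = 18496/25 (r = (-27 - 1/5)² = (-27 - 1*⅕)² = (-27 - ⅕)² = (-136/5)² = 18496/25 ≈ 739.84)
(19020 + r) + 4385 = (19020 + 18496/25) + 4385 = 493996/25 + 4385 = 603621/25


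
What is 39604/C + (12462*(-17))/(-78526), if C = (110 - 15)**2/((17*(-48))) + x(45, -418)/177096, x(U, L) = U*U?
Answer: -9355849067654553/2612034877375 ≈ -3581.8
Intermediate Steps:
x(U, L) = U**2
C = -66526625/6021264 (C = (110 - 15)**2/((17*(-48))) + 45**2/177096 = 95**2/(-816) + 2025*(1/177096) = 9025*(-1/816) + 675/59032 = -9025/816 + 675/59032 = -66526625/6021264 ≈ -11.049)
39604/C + (12462*(-17))/(-78526) = 39604/(-66526625/6021264) + (12462*(-17))/(-78526) = 39604*(-6021264/66526625) - 211854*(-1/78526) = -238466139456/66526625 + 105927/39263 = -9355849067654553/2612034877375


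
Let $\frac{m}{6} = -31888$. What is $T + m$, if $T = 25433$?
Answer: $-165895$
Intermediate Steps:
$m = -191328$ ($m = 6 \left(-31888\right) = -191328$)
$T + m = 25433 - 191328 = -165895$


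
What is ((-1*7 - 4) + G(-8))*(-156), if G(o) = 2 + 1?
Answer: 1248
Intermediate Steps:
G(o) = 3
((-1*7 - 4) + G(-8))*(-156) = ((-1*7 - 4) + 3)*(-156) = ((-7 - 4) + 3)*(-156) = (-11 + 3)*(-156) = -8*(-156) = 1248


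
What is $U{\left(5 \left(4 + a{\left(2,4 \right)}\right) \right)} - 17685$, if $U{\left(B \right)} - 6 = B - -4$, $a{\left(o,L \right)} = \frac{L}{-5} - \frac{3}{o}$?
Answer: $- \frac{35333}{2} \approx -17667.0$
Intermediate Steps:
$a{\left(o,L \right)} = - \frac{3}{o} - \frac{L}{5}$ ($a{\left(o,L \right)} = L \left(- \frac{1}{5}\right) - \frac{3}{o} = - \frac{L}{5} - \frac{3}{o} = - \frac{3}{o} - \frac{L}{5}$)
$U{\left(B \right)} = 10 + B$ ($U{\left(B \right)} = 6 + \left(B - -4\right) = 6 + \left(B + 4\right) = 6 + \left(4 + B\right) = 10 + B$)
$U{\left(5 \left(4 + a{\left(2,4 \right)}\right) \right)} - 17685 = \left(10 + 5 \left(4 - \left(\frac{4}{5} + \frac{3}{2}\right)\right)\right) - 17685 = \left(10 + 5 \left(4 - \frac{23}{10}\right)\right) - 17685 = \left(10 + 5 \cdot \frac{17}{10}\right) - 17685 = \left(10 + \frac{17}{2}\right) - 17685 = \frac{37}{2} - 17685 = - \frac{35333}{2}$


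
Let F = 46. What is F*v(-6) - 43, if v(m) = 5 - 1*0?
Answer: 187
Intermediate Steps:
v(m) = 5 (v(m) = 5 + 0 = 5)
F*v(-6) - 43 = 46*5 - 43 = 230 - 43 = 187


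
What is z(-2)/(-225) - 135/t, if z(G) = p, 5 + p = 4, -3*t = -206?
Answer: -90919/46350 ≈ -1.9616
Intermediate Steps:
t = 206/3 (t = -⅓*(-206) = 206/3 ≈ 68.667)
p = -1 (p = -5 + 4 = -1)
z(G) = -1
z(-2)/(-225) - 135/t = -1/(-225) - 135/206/3 = -1*(-1/225) - 135*3/206 = 1/225 - 405/206 = -90919/46350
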